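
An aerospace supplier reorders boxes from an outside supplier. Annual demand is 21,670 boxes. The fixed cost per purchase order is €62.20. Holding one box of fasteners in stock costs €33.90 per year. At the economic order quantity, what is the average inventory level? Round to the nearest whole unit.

Q* = √(2DS/H) = √(2 × 21,670 × 62.2 / 33.9) ≈ 281.99.
Average inventory = Q*/2 ≈ 281.99 / 2 = 140.997.

Average inventory ≈ 141 boxes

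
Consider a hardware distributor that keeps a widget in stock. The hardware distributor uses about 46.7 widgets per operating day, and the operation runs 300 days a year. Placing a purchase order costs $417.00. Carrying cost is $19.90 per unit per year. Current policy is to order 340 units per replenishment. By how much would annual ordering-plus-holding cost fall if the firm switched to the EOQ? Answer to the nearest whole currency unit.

Extra cost ≈ $5,317 per year

Annual demand D = 46.7 × 300 = 14,010.
EOQ = √(2DS/H) = √(2 × 14,010 × 417 / 19.9) ≈ 766.26.
Cost at Q* = (D/Q*)S + (Q*/2)H = √(2DSH) ≈ $15,248.55.
Cost at Q = 340: (14,010/340)×417 + (340/2)×19.9 = $17,182.85 + $3,383.00 = $20,565.85.
Excess = $20,565.85 − $15,248.55 = $5,317.30.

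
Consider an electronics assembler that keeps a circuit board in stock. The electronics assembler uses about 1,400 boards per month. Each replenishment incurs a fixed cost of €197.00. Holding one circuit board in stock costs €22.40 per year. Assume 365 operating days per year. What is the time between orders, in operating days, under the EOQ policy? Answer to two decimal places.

Annual demand D = 1,400 × 12 = 16,800.
The optimal lot size = √(2DS/H) = √(2 × 16,800 × 197 / 22.4) ≈ 543.60.
Cycle time = Q*/D × 365 = 543.60 / 16,800 × 365 ≈ 11.810 days.

T ≈ 11.81 days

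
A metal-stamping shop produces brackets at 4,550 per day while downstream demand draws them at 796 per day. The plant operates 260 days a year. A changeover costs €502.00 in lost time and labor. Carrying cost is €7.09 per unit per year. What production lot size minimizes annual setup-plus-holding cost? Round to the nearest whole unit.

Annual demand D = 796 × 260 = 206,960.
Production build-up factor (1 − d/p) = 1 − 796/4,550 = 0.8251.
Q* = √(2DS / (H(1 − d/p))) = √(2 × 206,960 × 502 / (7.09 × 0.8251)).
= √(207,787,840 / 5.8496) ≈ 5959.990.

Q* ≈ 5,960 brackets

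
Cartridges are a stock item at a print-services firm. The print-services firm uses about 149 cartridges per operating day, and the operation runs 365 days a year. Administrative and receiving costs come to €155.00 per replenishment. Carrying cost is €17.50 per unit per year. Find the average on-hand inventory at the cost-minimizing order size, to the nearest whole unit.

Average inventory ≈ 491 cartridges

Annual demand D = 149 × 365 = 54,385.
Q* = √(2DS/H) = √(2 × 54,385 × 155 / 17.5) ≈ 981.53.
Average inventory = Q*/2 ≈ 981.53 / 2 = 490.763.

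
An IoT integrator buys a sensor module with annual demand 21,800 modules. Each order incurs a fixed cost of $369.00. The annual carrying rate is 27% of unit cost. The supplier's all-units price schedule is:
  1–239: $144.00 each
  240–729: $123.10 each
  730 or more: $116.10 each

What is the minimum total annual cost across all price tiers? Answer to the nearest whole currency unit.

TC* ≈ $2,553,441

Holding cost per unit per year at price C is H = 0.27·C.
For each price level, check whether its EOQ is feasible; otherwise the best quantity at that price is the breakpoint.
Tier 1 ($144.00): EOQ = 643.3 exceeds tier's upper bound 239, so this tier is dominated.
EOQ at $123.10 = 695.7 (feasible in tier 2): TC = 21,800×$123.10 + (21,800/695.7)×369 + (695.7/2)×0.27×$123.10 = $2,706,704.23.
EOQ at $116.10 = 716.4 < 730, so use break Q=730: TC = 21,800×$116.10 + (21,800/730.0)×369 + (730.0/2)×0.27×$116.10 = $2,553,441.11.
Lowest total cost among the candidates is at Q = 730.0.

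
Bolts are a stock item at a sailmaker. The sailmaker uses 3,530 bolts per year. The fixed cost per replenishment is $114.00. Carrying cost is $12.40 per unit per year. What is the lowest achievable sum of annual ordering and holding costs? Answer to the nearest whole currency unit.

TC* ≈ $3,159

Q* = √(2DS/H) = √(2 × 3,530 × 114 / 12.4) ≈ 254.77.
At Q*, ordering cost (D/Q*)S equals holding cost (Q*/2)H, each = √(DSH/2).
Minimum total = √(2DSH) = √(2 × 3,530 × 114 × 12.4) ≈ 3159.116.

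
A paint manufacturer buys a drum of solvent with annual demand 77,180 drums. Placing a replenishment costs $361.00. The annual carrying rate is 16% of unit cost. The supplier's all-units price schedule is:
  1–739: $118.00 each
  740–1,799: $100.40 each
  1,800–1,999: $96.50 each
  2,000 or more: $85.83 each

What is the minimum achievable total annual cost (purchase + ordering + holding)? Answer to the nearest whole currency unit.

Holding cost per unit per year at price C is H = 0.16·C.
For each price level, check whether its EOQ is feasible; otherwise the best quantity at that price is the breakpoint.
Tier 1 ($118.00): EOQ = 1718.0 exceeds tier's upper bound 739, so this tier is dominated.
Tier 2 ($100.40): EOQ = 1862.5 exceeds tier's upper bound 1799, so this tier is dominated.
EOQ at $96.50 = 1899.8 (feasible in tier 3): TC = 77,180×$96.50 + (77,180/1899.8)×361 + (1899.8/2)×0.16×$96.50 = $7,477,202.20.
EOQ at $85.83 = 2014.4 (feasible in tier 4): TC = 77,180×$85.83 + (77,180/2014.4)×361 + (2014.4/2)×0.16×$85.83 = $6,652,022.48.
Lowest total cost among the candidates is at Q = 2014.4.

TC* ≈ $6,652,022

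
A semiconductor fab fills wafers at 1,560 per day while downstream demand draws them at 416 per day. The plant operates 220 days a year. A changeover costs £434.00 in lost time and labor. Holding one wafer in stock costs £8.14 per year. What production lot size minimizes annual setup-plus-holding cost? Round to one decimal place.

Q* ≈ 3,648.0 wafers

Annual demand D = 416 × 220 = 91,520.
Production build-up factor (1 − d/p) = 1 − 416/1,560 = 0.7333.
Q* = √(2DS / (H(1 − d/p))) = √(2 × 91,520 × 434 / (8.14 × 0.7333)).
= √(79,439,360 / 5.9693) ≈ 3648.001.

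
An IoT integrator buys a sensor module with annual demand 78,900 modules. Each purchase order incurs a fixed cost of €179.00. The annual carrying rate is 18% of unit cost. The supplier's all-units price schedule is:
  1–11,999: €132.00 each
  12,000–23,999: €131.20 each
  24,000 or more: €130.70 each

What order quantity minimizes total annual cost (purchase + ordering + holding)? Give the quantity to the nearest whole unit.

Holding cost per unit per year at price C is H = 0.18·C.
Candidates are each tier's EOQ (if it falls in that tier) and each price-break quantity.
EOQ at €132.00 = 1090.3 (feasible in tier 1): TC = 78,900×€132.00 + (78,900/1090.3)×179 + (1090.3/2)×0.18×€132.00 = €10,440,706.17.
EOQ at €131.20 = 1093.6 < 12000, so use break Q=12000: TC = 78,900×€131.20 + (78,900/12000.0)×179 + (12000.0/2)×0.18×€131.20 = €10,494,552.93.
EOQ at €130.70 = 1095.7 < 24000, so use break Q=24000: TC = 78,900×€130.70 + (78,900/24000.0)×179 + (24000.0/2)×0.18×€130.70 = €10,595,130.46.
Lowest total cost is €10,440,706.17 at Q = 1090.3.

Q* ≈ 1,090 modules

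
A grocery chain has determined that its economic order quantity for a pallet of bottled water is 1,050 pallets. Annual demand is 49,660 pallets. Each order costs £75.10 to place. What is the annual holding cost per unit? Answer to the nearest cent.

Squaring Q* = √(2DS/H) gives Q*² = 2DS/H.
From Q* = √(2DS/H): H = 2DS / Q*² = 2 × 49,660 × 75.1 / 1,050² = 6.7655.

H ≈ £6.77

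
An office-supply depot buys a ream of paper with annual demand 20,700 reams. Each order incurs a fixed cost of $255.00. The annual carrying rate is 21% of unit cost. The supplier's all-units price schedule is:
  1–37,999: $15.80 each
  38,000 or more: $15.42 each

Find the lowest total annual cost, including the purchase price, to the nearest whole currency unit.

TC* ≈ $332,978

Holding cost per unit per year at price C is H = 0.21·C.
Candidates are each tier's EOQ (if it falls in that tier) and each price-break quantity.
EOQ at $15.80 = 1783.7 (feasible in tier 1): TC = 20,700×$15.80 + (20,700/1783.7)×255 + (1783.7/2)×0.21×$15.80 = $332,978.46.
EOQ at $15.42 = 1805.6 < 38000, so use break Q=38000: TC = 20,700×$15.42 + (20,700/38000.0)×255 + (38000.0/2)×0.21×$15.42 = $380,858.71.
Lowest total cost among the candidates is at Q = 1783.7.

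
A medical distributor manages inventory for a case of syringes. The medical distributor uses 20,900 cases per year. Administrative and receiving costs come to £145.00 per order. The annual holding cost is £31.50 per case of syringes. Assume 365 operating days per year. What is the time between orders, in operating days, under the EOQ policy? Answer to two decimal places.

The optimal lot size = √(2DS/H) = √(2 × 20,900 × 145 / 31.5) ≈ 438.65.
Cycle time = Q*/D × 365 = 438.65 / 20,900 × 365 ≈ 7.661 days.

T ≈ 7.66 days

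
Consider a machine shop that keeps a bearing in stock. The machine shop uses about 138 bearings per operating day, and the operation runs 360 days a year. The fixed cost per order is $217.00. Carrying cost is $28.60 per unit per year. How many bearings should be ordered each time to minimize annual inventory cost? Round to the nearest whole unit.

Annual demand D = 138 × 360 = 49,680.
EOQ = √(2DS / H) = √(2 × 49,680 × 217 / 28.6).
= √(21,561,120 / 28.6) = √753,885.3147 ≈ 868.266.

Q* ≈ 868 bearings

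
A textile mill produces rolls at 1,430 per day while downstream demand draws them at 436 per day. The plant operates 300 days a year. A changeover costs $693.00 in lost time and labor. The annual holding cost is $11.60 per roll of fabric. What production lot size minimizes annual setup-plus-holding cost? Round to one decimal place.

Q* ≈ 4,741.7 rolls

Annual demand D = 436 × 300 = 130,800.
Production build-up factor (1 − d/p) = 1 − 436/1,430 = 0.6951.
Q* = √(2DS / (H(1 − d/p))) = √(2 × 130,800 × 693 / (11.6 × 0.6951)).
= √(181,288,800 / 8.0632) ≈ 4741.670.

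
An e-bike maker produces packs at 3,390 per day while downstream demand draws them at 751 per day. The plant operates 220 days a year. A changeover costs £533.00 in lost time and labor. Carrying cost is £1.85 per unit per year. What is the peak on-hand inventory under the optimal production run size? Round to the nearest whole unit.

I_max ≈ 8,609 packs

Annual demand D = 751 × 220 = 165,220.
Production build-up factor (1 − d/p) = 1 − 751/3,390 = 0.7785.
Q* = √(2DS / (H(1 − d/p))) = √(2 × 165,220 × 533 / (1.85 × 0.7785)).
= √(176,124,520 / 1.4402) ≈ 11058.703.
Maximum inventory = Q*(1 − d/p) = 11058.703 × 0.7785 ≈ 8608.825.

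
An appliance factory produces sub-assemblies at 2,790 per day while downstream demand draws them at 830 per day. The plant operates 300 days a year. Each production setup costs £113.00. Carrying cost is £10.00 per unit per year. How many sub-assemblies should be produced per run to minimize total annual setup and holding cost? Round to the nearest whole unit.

Annual demand D = 830 × 300 = 249,000.
Production build-up factor (1 − d/p) = 1 − 830/2,790 = 0.7025.
Q* = √(2DS / (H(1 − d/p))) = √(2 × 249,000 × 113 / (10 × 0.7025)).
= √(56,274,000 / 7.0251) ≈ 2830.271.

Q* ≈ 2,830 sub-assemblies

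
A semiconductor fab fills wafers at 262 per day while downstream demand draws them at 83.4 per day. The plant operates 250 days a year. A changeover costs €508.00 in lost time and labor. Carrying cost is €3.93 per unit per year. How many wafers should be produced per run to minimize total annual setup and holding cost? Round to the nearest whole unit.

Q* ≈ 2,812 wafers

Annual demand D = 83.4 × 250 = 20,850.
Production build-up factor (1 − d/p) = 1 − 83.4/262 = 0.6817.
Q* = √(2DS / (H(1 − d/p))) = √(2 × 20,850 × 508 / (3.93 × 0.6817)).
= √(21,183,600 / 2.679) ≈ 2811.988.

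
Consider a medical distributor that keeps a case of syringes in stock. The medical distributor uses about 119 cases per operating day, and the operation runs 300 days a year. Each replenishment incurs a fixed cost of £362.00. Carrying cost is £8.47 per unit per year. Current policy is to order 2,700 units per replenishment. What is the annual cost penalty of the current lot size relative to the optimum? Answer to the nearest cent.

Annual demand D = 119 × 300 = 35,700.
EOQ = √(2DS/H) = √(2 × 35,700 × 362 / 8.47) ≈ 1746.87.
Cost at Q* = (D/Q*)S + (Q*/2)H = √(2DSH) ≈ £14,796.03.
Cost at Q = 2,700: (35,700/2,700)×362 + (2,700/2)×8.47 = £4,786.44 + £11,434.50 = £16,220.94.
Excess = £16,220.94 − £14,796.03 = £1,424.92.

Extra cost ≈ £1,424.92 per year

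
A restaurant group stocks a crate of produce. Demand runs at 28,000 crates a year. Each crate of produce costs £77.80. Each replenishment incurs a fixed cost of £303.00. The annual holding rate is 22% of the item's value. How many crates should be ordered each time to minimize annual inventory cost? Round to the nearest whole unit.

Holding cost H = 0.22 × £77.80 = £17.1160 per unit per year.
EOQ = √(2DS / H) = √(2 × 28,000 × 303 / 17.116).
= √(16,968,000 / 17.116) = √991,353.1199 ≈ 995.667.

Q* ≈ 996 crates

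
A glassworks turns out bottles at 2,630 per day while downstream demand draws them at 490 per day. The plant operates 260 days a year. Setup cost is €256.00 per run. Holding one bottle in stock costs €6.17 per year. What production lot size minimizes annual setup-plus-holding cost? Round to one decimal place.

Annual demand D = 490 × 260 = 127,400.
Production build-up factor (1 − d/p) = 1 − 490/2,630 = 0.8137.
Q* = √(2DS / (H(1 − d/p))) = √(2 × 127,400 × 256 / (6.17 × 0.8137)).
= √(65,228,800 / 5.0205) ≈ 3604.525.

Q* ≈ 3,604.5 bottles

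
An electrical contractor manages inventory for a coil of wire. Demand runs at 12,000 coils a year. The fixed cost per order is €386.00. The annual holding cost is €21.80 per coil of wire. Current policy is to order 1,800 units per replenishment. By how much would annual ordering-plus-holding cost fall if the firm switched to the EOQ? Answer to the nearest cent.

Extra cost ≈ €7,982.24 per year

EOQ = √(2DS/H) = √(2 × 12,000 × 386 / 21.8) ≈ 651.89.
Cost at Q* = (D/Q*)S + (Q*/2)H = √(2DSH) ≈ €14,211.09.
Cost at Q = 1,800: (12,000/1,800)×386 + (1,800/2)×21.8 = €2,573.33 + €19,620.00 = €22,193.33.
Excess = €22,193.33 − €14,211.09 = €7,982.24.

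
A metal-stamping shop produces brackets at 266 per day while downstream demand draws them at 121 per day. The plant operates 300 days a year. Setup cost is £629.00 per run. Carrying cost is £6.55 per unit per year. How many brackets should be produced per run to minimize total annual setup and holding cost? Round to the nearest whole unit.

Q* ≈ 3,576 brackets

Annual demand D = 121 × 300 = 36,300.
Production build-up factor (1 − d/p) = 1 − 121/266 = 0.5451.
Q* = √(2DS / (H(1 − d/p))) = √(2 × 36,300 × 629 / (6.55 × 0.5451)).
= √(45,665,400 / 3.5705) ≈ 3576.266.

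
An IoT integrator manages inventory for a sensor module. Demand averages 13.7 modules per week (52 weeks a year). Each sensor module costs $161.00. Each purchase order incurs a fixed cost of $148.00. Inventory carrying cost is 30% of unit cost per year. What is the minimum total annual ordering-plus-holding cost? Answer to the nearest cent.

TC* ≈ $3,191.40

Annual demand D = 13.7 × 52 = 712.4.
Holding cost H = 0.30 × $161.00 = $48.3000 per unit per year.
The optimal lot size = √(2DS/H) = √(2 × 712.4 × 148 / 48.3) ≈ 66.07.
At the optimum the two cost components are equal, so total cost = 2·(Q*/2)H = Q*·H.
Minimum total = √(2DSH) = √(2 × 712.4 × 148 × 48.3) ≈ 3191.401.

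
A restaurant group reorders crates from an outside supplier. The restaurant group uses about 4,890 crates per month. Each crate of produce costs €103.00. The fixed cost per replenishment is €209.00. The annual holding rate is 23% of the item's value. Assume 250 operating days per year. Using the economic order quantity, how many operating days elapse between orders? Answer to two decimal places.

T ≈ 4.34 days

Annual demand D = 4,890 × 12 = 58,680.
Holding cost H = 0.23 × €103.00 = €23.6900 per unit per year.
The optimal lot size = √(2DS/H) = √(2 × 58,680 × 209 / 23.69) ≈ 1017.54.
Cycle time = Q*/D × 250 = 1017.54 / 58,680 × 250 ≈ 4.335 days.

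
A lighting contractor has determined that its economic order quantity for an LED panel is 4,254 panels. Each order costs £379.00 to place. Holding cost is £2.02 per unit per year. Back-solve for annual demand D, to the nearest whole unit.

D ≈ 48,226 panels per year

Squaring Q* = √(2DS/H) gives Q*² = 2DS/H.
From Q* = √(2DS/H): D = Q*²H / (2S) = 4,254² × 2.02 / (2 × 379) = 48225.544.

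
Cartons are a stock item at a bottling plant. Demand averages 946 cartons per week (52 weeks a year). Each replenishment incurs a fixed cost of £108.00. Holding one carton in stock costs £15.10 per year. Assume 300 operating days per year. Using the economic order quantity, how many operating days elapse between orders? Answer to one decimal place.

Annual demand D = 946 × 52 = 49,192.
EOQ = √(2DS/H) = √(2 × 49,192 × 108 / 15.1) ≈ 838.85.
Cycle time = Q*/D × 300 = 838.85 / 49,192 × 300 ≈ 5.116 days.

T ≈ 5.1 days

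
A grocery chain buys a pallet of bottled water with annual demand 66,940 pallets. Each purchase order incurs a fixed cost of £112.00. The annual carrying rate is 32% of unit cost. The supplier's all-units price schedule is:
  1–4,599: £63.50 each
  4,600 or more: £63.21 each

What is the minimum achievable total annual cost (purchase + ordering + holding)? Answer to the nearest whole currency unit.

Holding cost per unit per year at price C is H = 0.32·C.
For each price level, check whether its EOQ is feasible; otherwise the best quantity at that price is the breakpoint.
EOQ at £63.50 = 859.0 (feasible in tier 1): TC = 66,940×£63.50 + (66,940/859.0)×112 + (859.0/2)×0.32×£63.50 = £4,268,145.36.
EOQ at £63.21 = 861.0 < 4600, so use break Q=4600: TC = 66,940×£63.21 + (66,940/4600.0)×112 + (4600.0/2)×0.32×£63.21 = £4,279,429.80.
Lowest total cost among the candidates is at Q = 859.0.

TC* ≈ £4,268,145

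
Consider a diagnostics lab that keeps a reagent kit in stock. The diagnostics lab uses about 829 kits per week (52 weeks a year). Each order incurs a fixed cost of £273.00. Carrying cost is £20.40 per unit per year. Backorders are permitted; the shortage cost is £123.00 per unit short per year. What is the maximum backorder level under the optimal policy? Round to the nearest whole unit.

Annual demand D = 829 × 52 = 43,108.
With planned backorders, Q* = √(2DS/H) · √((H+B)/B).
√(2DS/H) = √(2 × 43,108 × 273 / 20.4) = 1074.138.
√((H+B)/B) = √((20.4+123)/123) = 1.0797.
Q* ≈ 1159.798.
S* = Q* · H/(H+B) = 1159.798 × 20.4/143.4 ≈ 164.992.

S* ≈ 165 kits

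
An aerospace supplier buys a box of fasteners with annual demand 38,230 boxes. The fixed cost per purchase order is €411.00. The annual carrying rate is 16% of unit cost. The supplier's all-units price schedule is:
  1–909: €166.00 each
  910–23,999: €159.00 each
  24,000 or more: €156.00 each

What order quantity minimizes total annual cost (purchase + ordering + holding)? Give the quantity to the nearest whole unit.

Q* ≈ 1,111 boxes

Holding cost per unit per year at price C is H = 0.16·C.
For each price level, check whether its EOQ is feasible; otherwise the best quantity at that price is the breakpoint.
Tier 1 (€166.00): EOQ = 1087.7 exceeds tier's upper bound 909, so this tier is dominated.
EOQ at €159.00 = 1111.4 (feasible in tier 2): TC = 38,230×€159.00 + (38,230/1111.4)×411 + (1111.4/2)×0.16×€159.00 = €6,106,844.61.
EOQ at €156.00 = 1122.1 < 24000, so use break Q=24000: TC = 38,230×€156.00 + (38,230/24000.0)×411 + (24000.0/2)×0.16×€156.00 = €6,264,054.69.
Lowest total cost is €6,106,844.61 at Q = 1111.4.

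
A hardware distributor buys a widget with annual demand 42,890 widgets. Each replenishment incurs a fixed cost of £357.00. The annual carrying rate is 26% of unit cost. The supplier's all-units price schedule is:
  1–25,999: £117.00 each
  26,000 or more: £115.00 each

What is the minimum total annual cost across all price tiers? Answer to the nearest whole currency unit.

TC* ≈ £5,048,652

Holding cost per unit per year at price C is H = 0.26·C.
Evaluate total cost at each tier's feasible EOQ or, if the EOQ is below the tier, at the tier's minimum quantity.
EOQ at £117.00 = 1003.3 (feasible in tier 1): TC = 42,890×£117.00 + (42,890/1003.3)×357 + (1003.3/2)×0.26×£117.00 = £5,048,651.56.
EOQ at £115.00 = 1012.0 < 26000, so use break Q=26000: TC = 42,890×£115.00 + (42,890/26000.0)×357 + (26000.0/2)×0.26×£115.00 = £5,321,638.91.
Lowest total cost among the candidates is at Q = 1003.3.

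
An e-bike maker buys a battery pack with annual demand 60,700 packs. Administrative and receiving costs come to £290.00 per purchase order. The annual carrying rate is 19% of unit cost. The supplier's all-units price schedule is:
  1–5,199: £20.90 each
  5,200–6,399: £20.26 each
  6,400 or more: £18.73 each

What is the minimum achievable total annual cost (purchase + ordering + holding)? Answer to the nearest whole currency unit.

Holding cost per unit per year at price C is H = 0.19·C.
Evaluate total cost at each tier's feasible EOQ or, if the EOQ is below the tier, at the tier's minimum quantity.
EOQ at £20.90 = 2977.5 (feasible in tier 1): TC = 60,700×£20.90 + (60,700/2977.5)×290 + (2977.5/2)×0.19×£20.90 = £1,280,453.83.
EOQ at £20.26 = 3024.2 < 5200, so use break Q=5200: TC = 60,700×£20.26 + (60,700/5200.0)×290 + (5200.0/2)×0.19×£20.26 = £1,243,175.63.
EOQ at £18.73 = 3145.3 < 6400, so use break Q=6400: TC = 60,700×£18.73 + (60,700/6400.0)×290 + (6400.0/2)×0.19×£18.73 = £1,151,049.31.
Lowest total cost among the candidates is at Q = 6400.0.

TC* ≈ £1,151,049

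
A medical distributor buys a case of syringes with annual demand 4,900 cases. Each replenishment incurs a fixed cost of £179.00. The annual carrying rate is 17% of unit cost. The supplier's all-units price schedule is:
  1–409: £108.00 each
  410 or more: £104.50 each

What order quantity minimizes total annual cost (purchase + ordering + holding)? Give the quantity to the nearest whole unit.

Holding cost per unit per year at price C is H = 0.17·C.
Candidates are each tier's EOQ (if it falls in that tier) and each price-break quantity.
EOQ at £108.00 = 309.1 (feasible in tier 1): TC = 4,900×£108.00 + (4,900/309.1)×179 + (309.1/2)×0.17×£108.00 = £534,875.13.
EOQ at £104.50 = 314.2 < 410, so use break Q=410: TC = 4,900×£104.50 + (4,900/410.0)×179 + (410.0/2)×0.17×£104.50 = £517,831.09.
Lowest total cost is £517,831.09 at Q = 410.0.

Q* ≈ 410 cases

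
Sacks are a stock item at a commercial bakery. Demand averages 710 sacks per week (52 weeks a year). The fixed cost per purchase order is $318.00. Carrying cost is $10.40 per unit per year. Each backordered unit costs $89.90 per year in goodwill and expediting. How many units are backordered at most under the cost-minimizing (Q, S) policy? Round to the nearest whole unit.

Annual demand D = 710 × 52 = 36,920.
With planned backorders, Q* = √(2DS/H) · √((H+B)/B).
√(2DS/H) = √(2 × 36,920 × 318 / 10.4) = 1502.598.
√((H+B)/B) = √((10.4+89.9)/89.9) = 1.0563.
Q* ≈ 1587.133.
S* = Q* · H/(H+B) = 1587.133 × 10.4/100.3 ≈ 164.568.

S* ≈ 165 sacks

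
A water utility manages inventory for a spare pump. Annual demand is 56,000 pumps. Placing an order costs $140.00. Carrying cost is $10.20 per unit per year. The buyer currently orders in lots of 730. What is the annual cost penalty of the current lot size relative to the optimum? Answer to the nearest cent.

EOQ = √(2DS/H) = √(2 × 56,000 × 140 / 10.2) ≈ 1239.86.
Cost at Q* = (D/Q*)S + (Q*/2)H = √(2DSH) ≈ $12,646.58.
Cost at Q = 730: (56,000/730)×140 + (730/2)×10.2 = $10,739.73 + $3,723.00 = $14,462.73.
Excess = $14,462.73 − $12,646.58 = $1,816.15.

Extra cost ≈ $1,816.15 per year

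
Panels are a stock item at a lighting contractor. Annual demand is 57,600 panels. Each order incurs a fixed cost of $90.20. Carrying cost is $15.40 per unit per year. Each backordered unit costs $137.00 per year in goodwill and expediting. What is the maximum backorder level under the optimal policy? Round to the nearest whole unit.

S* ≈ 88 panels

With planned backorders, Q* = √(2DS/H) · √((H+B)/B).
√(2DS/H) = √(2 × 57,600 × 90.2 / 15.4) = 821.427.
√((H+B)/B) = √((15.4+137)/137) = 1.0547.
Q* ≈ 866.366.
S* = Q* · H/(H+B) = 866.366 × 15.4/152.4 ≈ 87.546.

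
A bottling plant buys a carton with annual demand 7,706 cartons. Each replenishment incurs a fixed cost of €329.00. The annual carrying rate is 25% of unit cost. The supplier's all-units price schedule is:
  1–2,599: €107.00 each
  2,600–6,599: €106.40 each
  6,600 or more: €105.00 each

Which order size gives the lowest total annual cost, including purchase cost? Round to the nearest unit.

Holding cost per unit per year at price C is H = 0.25·C.
Candidates are each tier's EOQ (if it falls in that tier) and each price-break quantity.
EOQ at €107.00 = 435.4 (feasible in tier 1): TC = 7,706×€107.00 + (7,706/435.4)×329 + (435.4/2)×0.25×€107.00 = €836,188.34.
EOQ at €106.40 = 436.6 < 2600, so use break Q=2600: TC = 7,706×€106.40 + (7,706/2600.0)×329 + (2600.0/2)×0.25×€106.40 = €855,473.51.
EOQ at €105.00 = 439.5 < 6600, so use break Q=6600: TC = 7,706×€105.00 + (7,706/6600.0)×329 + (6600.0/2)×0.25×€105.00 = €896,139.13.
Lowest total cost is €836,188.34 at Q = 435.4.

Q* ≈ 435 cartons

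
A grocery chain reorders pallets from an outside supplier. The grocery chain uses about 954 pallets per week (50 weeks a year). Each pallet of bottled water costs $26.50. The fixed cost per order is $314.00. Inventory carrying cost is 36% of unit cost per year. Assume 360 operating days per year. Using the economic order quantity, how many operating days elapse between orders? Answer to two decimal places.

T ≈ 13.37 days

Annual demand D = 954 × 50 = 47,700.
Holding cost H = 0.36 × $26.50 = $9.5400 per unit per year.
EOQ = √(2DS/H) = √(2 × 47,700 × 314 / 9.54) ≈ 1772.00.
Cycle time = Q*/D × 360 = 1772.00 / 47,700 × 360 ≈ 13.374 days.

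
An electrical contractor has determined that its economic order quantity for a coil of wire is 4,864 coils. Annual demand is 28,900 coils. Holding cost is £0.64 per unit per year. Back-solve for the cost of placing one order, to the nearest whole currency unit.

Squaring Q* = √(2DS/H) gives Q*² = 2DS/H.
From Q* = √(2DS/H): S = Q*²H / (2D) = 4,864² × 0.64 / (2 × 28,900) = 261.9626.

S ≈ £262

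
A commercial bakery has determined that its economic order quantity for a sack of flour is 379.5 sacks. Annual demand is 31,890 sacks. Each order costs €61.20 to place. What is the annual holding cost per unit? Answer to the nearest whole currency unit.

The basic EOQ model gives Q* = √(2DS/H); rearrange for the unknown.
From Q* = √(2DS/H): H = 2DS / Q*² = 2 × 31,890 × 61.2 / 379.5² = 27.1027.

H ≈ €27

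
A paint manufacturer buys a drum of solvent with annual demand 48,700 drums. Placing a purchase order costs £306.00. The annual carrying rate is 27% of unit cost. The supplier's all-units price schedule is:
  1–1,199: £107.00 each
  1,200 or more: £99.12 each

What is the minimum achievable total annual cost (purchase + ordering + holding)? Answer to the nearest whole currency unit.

Holding cost per unit per year at price C is H = 0.27·C.
For each price level, check whether its EOQ is feasible; otherwise the best quantity at that price is the breakpoint.
EOQ at £107.00 = 1015.7 (feasible in tier 1): TC = 48,700×£107.00 + (48,700/1015.7)×306 + (1015.7/2)×0.27×£107.00 = £5,240,243.64.
EOQ at £99.12 = 1055.3 < 1200, so use break Q=1200: TC = 48,700×£99.12 + (48,700/1200.0)×306 + (1200.0/2)×0.27×£99.12 = £4,855,619.94.
Lowest total cost among the candidates is at Q = 1200.0.

TC* ≈ £4,855,620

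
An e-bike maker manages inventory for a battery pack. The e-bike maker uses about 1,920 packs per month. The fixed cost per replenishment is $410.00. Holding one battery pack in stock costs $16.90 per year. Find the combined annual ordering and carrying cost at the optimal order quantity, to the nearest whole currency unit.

TC* ≈ $17,869

Annual demand D = 1,920 × 12 = 23,040.
EOQ = √(2DS/H) = √(2 × 23,040 × 410 / 16.9) ≈ 1057.32.
At the optimum the two cost components are equal, so total cost = 2·(Q*/2)H = Q*·H.
Minimum total = √(2DSH) = √(2 × 23,040 × 410 × 16.9) ≈ 17868.641.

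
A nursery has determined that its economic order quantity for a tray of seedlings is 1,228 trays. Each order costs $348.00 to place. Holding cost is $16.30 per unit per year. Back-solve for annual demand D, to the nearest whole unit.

D ≈ 35,316 trays per year

Squaring Q* = √(2DS/H) gives Q*² = 2DS/H.
From Q* = √(2DS/H): D = Q*²H / (2S) = 1,228² × 16.3 / (2 × 348) = 35316.292.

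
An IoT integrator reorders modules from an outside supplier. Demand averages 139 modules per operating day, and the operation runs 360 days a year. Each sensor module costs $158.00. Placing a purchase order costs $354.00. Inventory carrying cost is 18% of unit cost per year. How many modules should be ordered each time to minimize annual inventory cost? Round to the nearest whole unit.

Annual demand D = 139 × 360 = 50,040.
Holding cost H = 0.18 × $158.00 = $28.4400 per unit per year.
EOQ = √(2DS / H) = √(2 × 50,040 × 354 / 28.44).
= √(35,428,320 / 28.44) = √1,245,721.519 ≈ 1116.119.

Q* ≈ 1,116 modules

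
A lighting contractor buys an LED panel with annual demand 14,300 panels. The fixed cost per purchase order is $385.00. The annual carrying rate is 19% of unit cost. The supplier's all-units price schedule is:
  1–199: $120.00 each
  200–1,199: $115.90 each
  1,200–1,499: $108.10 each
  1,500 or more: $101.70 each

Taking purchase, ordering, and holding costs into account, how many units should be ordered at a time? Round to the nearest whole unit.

Holding cost per unit per year at price C is H = 0.19·C.
Candidates are each tier's EOQ (if it falls in that tier) and each price-break quantity.
Tier 1 ($120.00): EOQ = 694.9 exceeds tier's upper bound 199, so this tier is dominated.
EOQ at $115.90 = 707.1 (feasible in tier 2): TC = 14,300×$115.90 + (14,300/707.1)×385 + (707.1/2)×0.19×$115.90 = $1,672,941.55.
EOQ at $108.10 = 732.2 < 1200, so use break Q=1200: TC = 14,300×$108.10 + (14,300/1200.0)×385 + (1200.0/2)×0.19×$108.10 = $1,562,741.32.
EOQ at $101.70 = 754.9 < 1500, so use break Q=1500: TC = 14,300×$101.70 + (14,300/1500.0)×385 + (1500.0/2)×0.19×$101.70 = $1,472,472.58.
Lowest total cost is $1,472,472.58 at Q = 1500.0.

Q* ≈ 1,500 panels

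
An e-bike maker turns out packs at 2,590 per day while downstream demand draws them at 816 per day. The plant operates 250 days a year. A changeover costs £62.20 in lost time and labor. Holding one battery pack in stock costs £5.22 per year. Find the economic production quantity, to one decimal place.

Annual demand D = 816 × 250 = 204,000.
Production build-up factor (1 − d/p) = 1 − 816/2,590 = 0.6849.
Q* = √(2DS / (H(1 − d/p))) = √(2 × 204,000 × 62.2 / (5.22 × 0.6849)).
= √(25,377,600 / 3.5754) ≈ 2664.177.

Q* ≈ 2,664.2 packs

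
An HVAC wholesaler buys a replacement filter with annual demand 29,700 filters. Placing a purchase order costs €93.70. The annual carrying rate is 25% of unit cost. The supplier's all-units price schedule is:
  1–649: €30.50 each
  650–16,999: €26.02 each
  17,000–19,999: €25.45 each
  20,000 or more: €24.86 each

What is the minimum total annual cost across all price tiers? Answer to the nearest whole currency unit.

TC* ≈ €778,811

Holding cost per unit per year at price C is H = 0.25·C.
Candidates are each tier's EOQ (if it falls in that tier) and each price-break quantity.
Tier 1 (€30.50): EOQ = 854.4 exceeds tier's upper bound 649, so this tier is dominated.
EOQ at €26.02 = 925.0 (feasible in tier 2): TC = 29,700×€26.02 + (29,700/925.0)×93.7 + (925.0/2)×0.25×€26.02 = €778,811.09.
EOQ at €25.45 = 935.3 < 17000, so use break Q=17000: TC = 29,700×€25.45 + (29,700/17000.0)×93.7 + (17000.0/2)×0.25×€25.45 = €810,109.95.
EOQ at €24.86 = 946.3 < 20000, so use break Q=20000: TC = 29,700×€24.86 + (29,700/20000.0)×93.7 + (20000.0/2)×0.25×€24.86 = €800,631.14.
Lowest total cost among the candidates is at Q = 925.0.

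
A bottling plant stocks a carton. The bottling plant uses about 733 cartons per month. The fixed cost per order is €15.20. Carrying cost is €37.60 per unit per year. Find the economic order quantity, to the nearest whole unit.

Annual demand D = 733 × 12 = 8,796.
EOQ = √(2DS / H) = √(2 × 8,796 × 15.2 / 37.6).
= √(267,398.4 / 37.6) = √7,111.6596 ≈ 84.331.

Q* ≈ 84 cartons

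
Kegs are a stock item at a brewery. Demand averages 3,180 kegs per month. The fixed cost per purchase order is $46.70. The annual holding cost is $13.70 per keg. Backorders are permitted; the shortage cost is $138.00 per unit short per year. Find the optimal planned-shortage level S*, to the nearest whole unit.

S* ≈ 48 kegs

Annual demand D = 3,180 × 12 = 38,160.
With planned backorders, Q* = √(2DS/H) · √((H+B)/B).
√(2DS/H) = √(2 × 38,160 × 46.7 / 13.7) = 510.055.
√((H+B)/B) = √((13.7+138)/138) = 1.0485.
Q* ≈ 534.774.
S* = Q* · H/(H+B) = 534.774 × 13.7/151.7 ≈ 48.295.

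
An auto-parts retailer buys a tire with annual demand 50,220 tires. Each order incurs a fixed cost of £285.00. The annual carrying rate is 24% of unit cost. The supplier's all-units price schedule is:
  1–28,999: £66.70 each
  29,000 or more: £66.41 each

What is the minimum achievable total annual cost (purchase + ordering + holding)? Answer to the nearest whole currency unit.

Holding cost per unit per year at price C is H = 0.24·C.
Candidates are each tier's EOQ (if it falls in that tier) and each price-break quantity.
EOQ at £66.70 = 1337.2 (feasible in tier 1): TC = 50,220×£66.70 + (50,220/1337.2)×285 + (1337.2/2)×0.24×£66.70 = £3,371,080.43.
EOQ at £66.41 = 1340.2 < 29000, so use break Q=29000: TC = 50,220×£66.41 + (50,220/29000.0)×285 + (29000.0/2)×0.24×£66.41 = £3,566,710.54.
Lowest total cost among the candidates is at Q = 1337.2.

TC* ≈ £3,371,080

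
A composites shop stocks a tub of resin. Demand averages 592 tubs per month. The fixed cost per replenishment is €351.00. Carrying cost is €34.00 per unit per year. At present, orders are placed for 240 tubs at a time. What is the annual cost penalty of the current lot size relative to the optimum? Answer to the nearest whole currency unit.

Annual demand D = 592 × 12 = 7,104.
EOQ = √(2DS/H) = √(2 × 7,104 × 351 / 34) ≈ 382.98.
Cost at Q* = (D/Q*)S + (Q*/2)H = √(2DSH) ≈ €13,021.45.
Cost at Q = 240: (7,104/240)×351 + (240/2)×34 = €10,389.60 + €4,080.00 = €14,469.60.
Excess = €14,469.60 − €13,021.45 = €1,448.15.

Extra cost ≈ €1,448 per year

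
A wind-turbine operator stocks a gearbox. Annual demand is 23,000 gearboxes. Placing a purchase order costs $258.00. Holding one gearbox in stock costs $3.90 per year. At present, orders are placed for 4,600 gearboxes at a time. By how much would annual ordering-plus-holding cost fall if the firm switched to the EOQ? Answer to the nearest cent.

Extra cost ≈ $3,456.68 per year

EOQ = √(2DS/H) = √(2 × 23,000 × 258 / 3.9) ≈ 1744.44.
Cost at Q* = (D/Q*)S + (Q*/2)H = √(2DSH) ≈ $6,803.32.
Cost at Q = 4,600: (23,000/4,600)×258 + (4,600/2)×3.9 = $1,290.00 + $8,970.00 = $10,260.00.
Excess = $10,260.00 − $6,803.32 = $3,456.68.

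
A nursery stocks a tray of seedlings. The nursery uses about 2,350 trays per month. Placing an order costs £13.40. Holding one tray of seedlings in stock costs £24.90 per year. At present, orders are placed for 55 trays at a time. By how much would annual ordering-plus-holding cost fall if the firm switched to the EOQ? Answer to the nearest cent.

Extra cost ≈ £3,217.27 per year

Annual demand D = 2,350 × 12 = 28,200.
EOQ = √(2DS/H) = √(2 × 28,200 × 13.4 / 24.9) ≈ 174.22.
Cost at Q* = (D/Q*)S + (Q*/2)H = √(2DSH) ≈ £4,338.02.
Cost at Q = 55: (28,200/55)×13.4 + (55/2)×24.9 = £6,870.55 + £684.75 = £7,555.30.
Excess = £7,555.30 − £4,338.02 = £3,217.27.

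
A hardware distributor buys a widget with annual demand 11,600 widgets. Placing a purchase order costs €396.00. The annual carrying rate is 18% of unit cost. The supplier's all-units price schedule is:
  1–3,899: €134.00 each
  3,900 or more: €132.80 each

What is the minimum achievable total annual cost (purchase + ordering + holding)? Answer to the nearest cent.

TC* ≈ €1,569,286.08

Holding cost per unit per year at price C is H = 0.18·C.
Evaluate total cost at each tier's feasible EOQ or, if the EOQ is below the tier, at the tier's minimum quantity.
EOQ at €134.00 = 617.2 (feasible in tier 1): TC = 11,600×€134.00 + (11,600/617.2)×396 + (617.2/2)×0.18×€134.00 = €1,569,286.08.
EOQ at €132.80 = 619.9 < 3900, so use break Q=3900: TC = 11,600×€132.80 + (11,600/3900.0)×396 + (3900.0/2)×0.18×€132.80 = €1,588,270.65.
Lowest total cost among the candidates is at Q = 617.2.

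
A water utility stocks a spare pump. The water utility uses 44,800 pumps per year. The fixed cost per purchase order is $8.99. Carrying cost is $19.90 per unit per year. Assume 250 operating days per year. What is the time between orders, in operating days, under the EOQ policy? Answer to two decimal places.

EOQ = √(2DS/H) = √(2 × 44,800 × 8.99 / 19.9) ≈ 201.19.
Cycle time = Q*/D × 250 = 201.19 / 44,800 × 250 ≈ 1.123 days.

T ≈ 1.12 days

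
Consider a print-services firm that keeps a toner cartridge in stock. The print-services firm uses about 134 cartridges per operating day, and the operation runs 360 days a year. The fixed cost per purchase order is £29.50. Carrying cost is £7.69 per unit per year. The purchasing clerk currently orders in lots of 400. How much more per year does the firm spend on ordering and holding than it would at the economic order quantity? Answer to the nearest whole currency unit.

Extra cost ≈ £417 per year

Annual demand D = 134 × 360 = 48,240.
EOQ = √(2DS/H) = √(2 × 48,240 × 29.5 / 7.69) ≈ 608.37.
Cost at Q* = (D/Q*)S + (Q*/2)H = √(2DSH) ≈ £4,678.35.
Cost at Q = 400: (48,240/400)×29.5 + (400/2)×7.69 = £3,557.70 + £1,538.00 = £5,095.70.
Excess = £5,095.70 − £4,678.35 = £417.35.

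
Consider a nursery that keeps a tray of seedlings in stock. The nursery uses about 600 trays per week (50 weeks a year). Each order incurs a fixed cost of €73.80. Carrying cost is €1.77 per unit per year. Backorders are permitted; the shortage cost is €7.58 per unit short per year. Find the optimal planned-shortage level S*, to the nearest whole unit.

Annual demand D = 600 × 50 = 30,000.
With planned backorders, Q* = √(2DS/H) · √((H+B)/B).
√(2DS/H) = √(2 × 30,000 × 73.8 / 1.77) = 1581.675.
√((H+B)/B) = √((1.77+7.58)/7.58) = 1.1106.
Q* ≈ 1756.663.
S* = Q* · H/(H+B) = 1756.663 × 1.77/9.35 ≈ 332.545.

S* ≈ 333 trays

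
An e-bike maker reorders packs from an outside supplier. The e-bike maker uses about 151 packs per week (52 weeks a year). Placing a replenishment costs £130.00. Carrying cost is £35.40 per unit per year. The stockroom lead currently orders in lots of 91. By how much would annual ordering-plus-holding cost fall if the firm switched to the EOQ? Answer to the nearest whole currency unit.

Extra cost ≈ £4,327 per year

Annual demand D = 151 × 52 = 7,852.
EOQ = √(2DS/H) = √(2 × 7,852 × 130 / 35.4) ≈ 240.15.
Cost at Q* = (D/Q*)S + (Q*/2)H = √(2DSH) ≈ £8,501.17.
Cost at Q = 91: (7,852/91)×130 + (91/2)×35.4 = £11,217.14 + £1,610.70 = £12,827.84.
Excess = £12,827.84 − £8,501.17 = £4,326.68.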